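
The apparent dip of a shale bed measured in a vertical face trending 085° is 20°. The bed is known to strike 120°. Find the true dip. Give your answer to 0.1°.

32.4°

The section is 35° from the strike.
tan δ = tan α / sin β = tan 20° / sin 35° = 0.3640 / 0.5736 = 0.6346
δ = arctan(0.6346) = 32.40°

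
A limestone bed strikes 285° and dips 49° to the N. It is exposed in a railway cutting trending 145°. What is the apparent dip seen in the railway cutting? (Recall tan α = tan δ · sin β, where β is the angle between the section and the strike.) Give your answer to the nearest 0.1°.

The section lies 40° from the strike.
tan(apparent dip) = tan 49° · sin 40° = 0.7394
α = arctan(0.7394) = 36.48°

36.5°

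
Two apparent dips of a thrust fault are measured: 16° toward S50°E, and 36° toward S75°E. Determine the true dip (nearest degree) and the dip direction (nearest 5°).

true dip 49°, dip direction 055°

Represent each trace as a vector plunging at its apparent dip toward its trend (east-north-up frame): v₁ = (0.736, -0.618, -0.276), v₂ = (0.781, -0.209, -0.588).
Cross product v₁ × v₂ gives the pole to the plane: n ∝ (0.305, 0.217, 0.329).
True dip = arccos(n_z / |n|) = arccos(0.6592) = 48.8°.
Dip direction = atan2(0.305, 0.217) = 55° (azimuth of n's horizontal projection).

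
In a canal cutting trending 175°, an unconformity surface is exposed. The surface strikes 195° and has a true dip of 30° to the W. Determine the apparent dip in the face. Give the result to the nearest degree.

The strike is 195° and the section trends 175°; the acute angle between them is β = 20°.
tan(apparent dip) = tan 30° · sin 20° = 0.1975
α = arctan(0.1975) = 11.17°

11°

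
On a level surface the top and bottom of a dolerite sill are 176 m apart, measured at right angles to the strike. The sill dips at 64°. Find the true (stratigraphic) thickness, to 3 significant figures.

True thickness t = w · sin(dip) = 176 × sin 64°
t = 176 × 0.8988 = 158.188 m

158 m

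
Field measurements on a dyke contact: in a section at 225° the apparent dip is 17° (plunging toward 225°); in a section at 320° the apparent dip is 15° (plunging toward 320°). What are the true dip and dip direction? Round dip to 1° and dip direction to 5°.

Each apparent-dip line lies in the plane. As unit vectors (x east, y north, z up), v₁ plunges 17°→225° and v₂ plunges 15°→320°.
Cross product v₁ × v₂ gives the pole to the plane: n ∝ (-0.391, -0.007, 0.920).
True dip = arccos(n_z / |n|) = arccos(0.9202) = 23.0°.
Dip direction = azimuth of (n_x, n_y) = atan2(-0.391, -0.007) = 269°.

true dip 23°, dip direction 270°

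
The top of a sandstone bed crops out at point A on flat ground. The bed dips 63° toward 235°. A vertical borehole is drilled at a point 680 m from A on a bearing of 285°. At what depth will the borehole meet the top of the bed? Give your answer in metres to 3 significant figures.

858 m

The hole lies 50° from the dip direction, so the down-dip offset is 680 × cos 50° = 437.10 m.
Depth = down-dip offset × tan(dip) = 437.10 × tan 63° = 437.10 × 1.9626
Depth = 857.85 m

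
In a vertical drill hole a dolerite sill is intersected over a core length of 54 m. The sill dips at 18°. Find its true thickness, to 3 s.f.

51.4 m

True thickness t = h · cos(dip) = 54 × cos 18°
t = 54 × 0.9511 = 51.357 m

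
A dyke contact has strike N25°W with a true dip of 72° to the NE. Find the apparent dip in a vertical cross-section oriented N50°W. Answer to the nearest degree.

52°

Angle between strike (N25°W) and section (N50°W): β = 25°.
tan(apparent dip) = tan 72° · sin 25° = 1.3007
apparent dip = arctan 1.3007 = 52.45°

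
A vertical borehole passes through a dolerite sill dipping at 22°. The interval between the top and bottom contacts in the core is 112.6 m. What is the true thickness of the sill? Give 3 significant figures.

True thickness t = h · cos(dip) = 112.6 × cos 22°
t = 112.6 × 0.9272 = 104.401 m

104 m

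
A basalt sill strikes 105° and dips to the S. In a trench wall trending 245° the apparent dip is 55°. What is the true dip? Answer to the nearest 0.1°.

β = acute angle between strike 105° and section 245° = 40°.
tan(true dip) = tan 55° / sin 40° = 2.2218
true dip = arctan 2.2218 = 65.77°

65.8°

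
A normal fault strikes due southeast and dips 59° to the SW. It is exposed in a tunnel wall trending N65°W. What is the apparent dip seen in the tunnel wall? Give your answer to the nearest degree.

30°

The section lies 20° from the strike.
tan(apparent dip) = tan 59° · sin 20° = 0.5692
α = arctan(0.5692) = 29.65°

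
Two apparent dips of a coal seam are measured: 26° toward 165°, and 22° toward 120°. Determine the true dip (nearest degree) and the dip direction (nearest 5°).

true dip 26°, dip direction 155°

The two traces are lines in the plane: v₁ = (sin 165°·cos 26°, cos 165°·cos 26°, −sin 26°), v₂ = (sin 120°·cos 22°, cos 120°·cos 22°, −sin 22°).
The plane normal is n = v₁ × v₂ ∝ (0.122, -0.265, 0.589).
True dip = arccos(n_z / |n|) = arccos(0.8963) = 26.3°.
Dip direction = atan2(0.122, -0.265) = 155° (azimuth of n's horizontal projection).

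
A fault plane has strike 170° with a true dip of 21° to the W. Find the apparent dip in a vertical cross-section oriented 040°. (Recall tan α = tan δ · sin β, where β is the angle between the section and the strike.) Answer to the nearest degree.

Angle between strike (170°) and section (040°): β = 50°.
tan α = tan 21° × sin 50° = 0.3839 × 0.7660 = 0.2941
α = arctan(0.2941) = 16.39°

16°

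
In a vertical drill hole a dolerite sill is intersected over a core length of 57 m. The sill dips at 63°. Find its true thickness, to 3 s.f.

True thickness t = h · cos(dip) = 57 × cos 63°
t = 57 × 0.4540 = 25.877 m

25.9 m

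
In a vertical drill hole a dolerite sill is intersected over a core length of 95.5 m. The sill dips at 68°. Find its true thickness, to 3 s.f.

True thickness t = h · cos(dip) = 95.5 × cos 68°
t = 95.5 × 0.3746 = 35.775 m

35.8 m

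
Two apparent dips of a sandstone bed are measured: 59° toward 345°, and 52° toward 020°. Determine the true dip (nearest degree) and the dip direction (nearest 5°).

true dip 59°, dip direction 340°

Represent each trace as a vector plunging at its apparent dip toward its trend (east-north-up frame): v₁ = (-0.133, 0.497, -0.857), v₂ = (0.211, 0.579, -0.788).
Cross product v₁ × v₂ gives the pole to the plane: n ∝ (-0.104, 0.286, 0.182).
tan δ = √(n_x²+n_y²)/n_z = 0.304/0.182, so δ = 59.1°.
The horizontal component of n points toward azimuth atan2(n_x, n_y) = 340°, the dip direction.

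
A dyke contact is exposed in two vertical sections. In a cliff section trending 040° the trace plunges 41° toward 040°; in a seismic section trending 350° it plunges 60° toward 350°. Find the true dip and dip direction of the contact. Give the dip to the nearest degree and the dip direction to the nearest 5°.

Each apparent-dip line lies in the plane. As unit vectors (x east, y north, z up), v₁ plunges 41°→040° and v₂ plunges 60°→350°.
Cross product v₁ × v₂ gives the pole to the plane: n ∝ (-0.178, 0.477, 0.289).
Dip δ = arctan(|n_h|/n_z) = arctan(0.509/0.289) = 60.4°.
Dip direction = azimuth of (n_x, n_y) = atan2(-0.178, 0.477) = 340°.

true dip 60°, dip direction 340°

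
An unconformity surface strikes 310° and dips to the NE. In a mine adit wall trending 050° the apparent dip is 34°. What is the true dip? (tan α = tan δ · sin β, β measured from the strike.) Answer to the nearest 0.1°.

β = acute angle between strike 310° and section 050° = 80°.
tan(true dip) = tan 34° / sin 80° = 0.6849
true dip = arctan 0.6849 = 34.41°

34.4°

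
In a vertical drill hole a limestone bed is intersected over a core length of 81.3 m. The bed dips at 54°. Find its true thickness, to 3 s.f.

True thickness t = h · cos(dip) = 81.3 × cos 54°
t = 81.3 × 0.5878 = 47.787 m

47.8 m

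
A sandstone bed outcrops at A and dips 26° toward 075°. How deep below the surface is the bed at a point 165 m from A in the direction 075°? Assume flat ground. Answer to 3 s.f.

The hole is directly down-dip from the outcrop, so the down-dip offset is 165 m.
Depth = down-dip offset × tan(dip) = 165.00 × tan 26° = 165.00 × 0.4877
Depth = 80.48 m

80.5 m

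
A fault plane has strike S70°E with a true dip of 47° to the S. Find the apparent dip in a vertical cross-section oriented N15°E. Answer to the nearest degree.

The strike is S70°E and the section trends N15°E; the acute angle between them is β = 85°.
tan α = tan 47° × sin 85° = 1.0724 × 0.9962 = 1.0683
apparent dip = arctan 1.0683 = 46.89°

47°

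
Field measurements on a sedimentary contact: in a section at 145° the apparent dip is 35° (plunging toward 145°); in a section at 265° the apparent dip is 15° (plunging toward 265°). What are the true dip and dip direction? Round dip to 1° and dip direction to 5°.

Represent each trace as a vector plunging at its apparent dip toward its trend (east-north-up frame): v₁ = (0.470, -0.671, -0.574), v₂ = (-0.962, -0.084, -0.259).
Cross product v₁ × v₂ gives the pole to the plane: n ∝ (-0.125, -0.674, 0.685).
tan δ = √(n_x²+n_y²)/n_z = 0.685/0.685, so δ = 45.0°.
Dip direction = atan2(-0.125, -0.674) = 191° (azimuth of n's horizontal projection).

true dip 45°, dip direction 190°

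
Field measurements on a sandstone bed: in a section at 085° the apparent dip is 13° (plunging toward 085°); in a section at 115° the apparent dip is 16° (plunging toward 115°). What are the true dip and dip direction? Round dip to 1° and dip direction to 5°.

Represent each trace as a vector plunging at its apparent dip toward its trend (east-north-up frame): v₁ = (0.971, 0.085, -0.225), v₂ = (0.871, -0.406, -0.276).
The plane normal is n = v₁ × v₂ ∝ (0.115, -0.072, 0.468).
tan δ = √(n_x²+n_y²)/n_z = 0.135/0.468, so δ = 16.1°.
Dip direction = azimuth of (n_x, n_y) = atan2(0.115, -0.072) = 122°.

true dip 16°, dip direction 120°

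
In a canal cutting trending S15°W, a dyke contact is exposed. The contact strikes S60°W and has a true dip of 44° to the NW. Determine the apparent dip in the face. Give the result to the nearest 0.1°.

The strike is S60°W and the section trends S15°W; the acute angle between them is β = 45°.
tan α = tan 44° × sin 45° = 0.9657 × 0.7071 = 0.6828
apparent dip = arctan 0.6828 = 34.33°

34.3°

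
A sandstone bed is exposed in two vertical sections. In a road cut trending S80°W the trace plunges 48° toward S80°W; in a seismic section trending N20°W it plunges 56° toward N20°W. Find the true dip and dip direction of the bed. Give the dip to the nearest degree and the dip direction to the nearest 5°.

Represent each trace as a vector plunging at its apparent dip toward its trend (east-north-up frame): v₁ = (-0.659, -0.116, -0.743), v₂ = (-0.191, 0.525, -0.829).
n = v₁ × v₂ = (-0.487, 0.404, 0.368) (taken with n_z > 0).
Dip δ = arctan(|n_h|/n_z) = arctan(0.633/0.368) = 59.8°.
Dip direction = azimuth of (n_x, n_y) = atan2(-0.487, 0.404) = 310°.

true dip 60°, dip direction 310°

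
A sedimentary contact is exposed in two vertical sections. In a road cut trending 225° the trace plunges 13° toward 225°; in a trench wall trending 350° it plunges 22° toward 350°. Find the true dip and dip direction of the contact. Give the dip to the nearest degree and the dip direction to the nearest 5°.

The two traces are lines in the plane: v₁ = (sin 225°·cos 13°, cos 225°·cos 13°, −sin 13°), v₂ = (sin 350°·cos 22°, cos 350°·cos 22°, −sin 22°).
n = v₁ × v₂ = (-0.464, 0.222, 0.740) (taken with n_z > 0).
True dip = arccos(n_z / |n|) = arccos(0.8214) = 34.8°.
Dip direction = atan2(-0.464, 0.222) = 296° (azimuth of n's horizontal projection).

true dip 35°, dip direction 295°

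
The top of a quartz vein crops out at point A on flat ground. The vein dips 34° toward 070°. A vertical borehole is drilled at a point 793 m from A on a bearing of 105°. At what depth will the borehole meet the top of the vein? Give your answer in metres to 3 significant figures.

438 m

The hole lies 35° from the dip direction, so the down-dip offset is 793 × cos 35° = 649.59 m.
Depth = down-dip offset × tan(dip) = 649.59 × tan 34° = 649.59 × 0.6745
Depth = 438.15 m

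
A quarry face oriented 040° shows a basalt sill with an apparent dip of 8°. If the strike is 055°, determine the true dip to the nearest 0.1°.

The section is 15° from the strike.
tan(true dip) = tan 8° / sin 15° = 0.5430
δ = arctan(0.5430) = 28.50°

28.5°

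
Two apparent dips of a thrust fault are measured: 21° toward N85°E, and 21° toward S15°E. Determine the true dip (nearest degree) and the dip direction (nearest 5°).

true dip 27°, dip direction 125°

Each apparent-dip line lies in the plane. As unit vectors (x east, y north, z up), v₁ plunges 21°→N85°E and v₂ plunges 21°→S15°E.
The plane normal is n = v₁ × v₂ ∝ (0.352, -0.247, 0.858).
True dip = arccos(n_z / |n|) = arccos(0.8940) = 26.6°.
Dip direction = azimuth of (n_x, n_y) = atan2(0.352, -0.247) = 125°.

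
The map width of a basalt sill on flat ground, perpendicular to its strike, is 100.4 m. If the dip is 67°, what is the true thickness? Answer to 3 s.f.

92.4 m

True thickness t = w · sin(dip) = 100.4 × sin 67°
t = 100.4 × 0.9205 = 92.419 m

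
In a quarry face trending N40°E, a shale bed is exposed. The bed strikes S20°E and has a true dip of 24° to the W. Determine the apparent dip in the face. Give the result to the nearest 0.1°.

21.1°

The strike is S20°E and the section trends N40°E; the acute angle between them is β = 60°.
tan(apparent dip) = tan 24° · sin 60° = 0.3856
apparent dip = arctan 0.3856 = 21.09°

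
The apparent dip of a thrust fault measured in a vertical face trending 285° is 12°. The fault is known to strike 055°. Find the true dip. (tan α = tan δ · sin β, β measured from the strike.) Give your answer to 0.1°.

β = acute angle between strike 055° and section 285° = 50°.
tan(true dip) = tan 12° / sin 50° = 0.2775
true dip = arctan 0.2775 = 15.51°

15.5°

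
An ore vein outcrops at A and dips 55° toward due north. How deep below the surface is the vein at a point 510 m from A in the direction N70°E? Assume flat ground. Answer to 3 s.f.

The hole lies 70° from the dip direction, so the down-dip offset is 510 × cos 70° = 174.43 m.
Depth = down-dip offset × tan(dip) = 174.43 × tan 55° = 174.43 × 1.4281
Depth = 249.11 m

249 m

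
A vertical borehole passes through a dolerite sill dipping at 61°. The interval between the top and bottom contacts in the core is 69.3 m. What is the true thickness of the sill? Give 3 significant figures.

33.6 m

True thickness t = h · cos(dip) = 69.3 × cos 61°
t = 69.3 × 0.4848 = 33.597 m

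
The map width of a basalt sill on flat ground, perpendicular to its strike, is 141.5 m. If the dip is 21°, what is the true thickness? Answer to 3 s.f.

True thickness t = w · sin(dip) = 141.5 × sin 21°
t = 141.5 × 0.3584 = 50.709 m

50.7 m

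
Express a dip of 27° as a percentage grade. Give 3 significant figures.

51.0%

grade % = 100 × tan 27° = 100 × 0.5095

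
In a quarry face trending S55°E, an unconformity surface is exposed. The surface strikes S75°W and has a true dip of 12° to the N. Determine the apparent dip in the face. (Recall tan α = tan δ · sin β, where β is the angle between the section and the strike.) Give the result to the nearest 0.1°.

The section lies 50° from the strike.
tan α = tan 12° × sin 50° = 0.2126 × 0.7660 = 0.1628
apparent dip = arctan 0.1628 = 9.25°

9.2°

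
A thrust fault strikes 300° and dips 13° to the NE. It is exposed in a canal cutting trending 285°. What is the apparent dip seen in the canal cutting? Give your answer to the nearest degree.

The strike is 300° and the section trends 285°; the acute angle between them is β = 15°.
tan(apparent dip) = tan 13° · sin 15° = 0.0598
α = arctan(0.0598) = 3.42°

3°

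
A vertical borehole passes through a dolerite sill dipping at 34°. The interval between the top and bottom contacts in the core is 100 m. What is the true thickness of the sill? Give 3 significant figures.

True thickness t = h · cos(dip) = 100 × cos 34°
t = 100 × 0.8290 = 82.904 m

82.9 m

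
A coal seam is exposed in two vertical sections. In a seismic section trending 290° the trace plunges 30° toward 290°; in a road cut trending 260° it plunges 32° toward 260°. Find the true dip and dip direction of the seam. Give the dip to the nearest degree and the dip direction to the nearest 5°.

Each apparent-dip line lies in the plane. As unit vectors (x east, y north, z up), v₁ plunges 30°→290° and v₂ plunges 32°→260°.
Cross product v₁ × v₂ gives the pole to the plane: n ∝ (-0.231, -0.014, 0.367).
Dip δ = arctan(|n_h|/n_z) = arctan(0.231/0.367) = 32.2°.
Dip direction = atan2(-0.231, -0.014) = 267° (azimuth of n's horizontal projection).

true dip 32°, dip direction 265°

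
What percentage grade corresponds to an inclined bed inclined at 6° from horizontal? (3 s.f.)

grade % = 100 × tan 6° = 100 × 0.1051

10.5%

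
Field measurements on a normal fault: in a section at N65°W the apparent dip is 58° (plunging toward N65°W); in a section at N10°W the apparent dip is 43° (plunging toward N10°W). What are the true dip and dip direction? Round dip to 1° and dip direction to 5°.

true dip 58°, dip direction 295°

Represent each trace as a vector plunging at its apparent dip toward its trend (east-north-up frame): v₁ = (-0.480, 0.224, -0.848), v₂ = (-0.127, 0.720, -0.682).
Cross product v₁ × v₂ gives the pole to the plane: n ∝ (-0.458, 0.220, 0.317).
Dip δ = arctan(|n_h|/n_z) = arctan(0.508/0.317) = 58.0°.
Dip direction = azimuth of (n_x, n_y) = atan2(-0.458, 0.220) = 296°.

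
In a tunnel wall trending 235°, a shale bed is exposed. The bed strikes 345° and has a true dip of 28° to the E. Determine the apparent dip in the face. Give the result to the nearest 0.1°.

26.5°

The strike is 345° and the section trends 235°; the acute angle between them is β = 70°.
tan α = tan 28° × sin 70° = 0.5317 × 0.9397 = 0.4996
apparent dip = arctan 0.4996 = 26.55°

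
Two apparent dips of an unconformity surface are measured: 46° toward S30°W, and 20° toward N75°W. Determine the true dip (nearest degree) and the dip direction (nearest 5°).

Each apparent-dip line lies in the plane. As unit vectors (x east, y north, z up), v₁ plunges 46°→S30°W and v₂ plunges 20°→N75°W.
The plane normal is n = v₁ × v₂ ∝ (-0.381, -0.534, 0.631).
tan δ = √(n_x²+n_y²)/n_z = 0.656/0.631, so δ = 46.1°.
Dip direction = azimuth of (n_x, n_y) = atan2(-0.381, -0.534) = 215°.

true dip 46°, dip direction 215°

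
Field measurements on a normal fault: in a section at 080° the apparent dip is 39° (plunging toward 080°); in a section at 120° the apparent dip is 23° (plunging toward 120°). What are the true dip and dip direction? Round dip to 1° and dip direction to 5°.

true dip 41°, dip direction 060°

The two traces are lines in the plane: v₁ = (sin 80°·cos 39°, cos 80°·cos 39°, −sin 39°), v₂ = (sin 120°·cos 23°, cos 120°·cos 23°, −sin 23°).
The plane normal is n = v₁ × v₂ ∝ (0.342, 0.203, 0.460).
Dip δ = arctan(|n_h|/n_z) = arctan(0.398/0.460) = 40.9°.
Dip direction = azimuth of (n_x, n_y) = atan2(0.342, 0.203) = 59°.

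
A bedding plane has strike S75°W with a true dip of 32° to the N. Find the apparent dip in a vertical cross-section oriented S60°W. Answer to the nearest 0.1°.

9.2°

The section lies 15° from the strike.
tan(apparent dip) = tan 32° · sin 15° = 0.1617
apparent dip = arctan 0.1617 = 9.19°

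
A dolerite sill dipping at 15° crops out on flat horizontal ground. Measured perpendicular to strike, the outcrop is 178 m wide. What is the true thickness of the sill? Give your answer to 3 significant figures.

True thickness t = w · sin(dip) = 178 × sin 15°
t = 178 × 0.2588 = 46.070 m

46.1 m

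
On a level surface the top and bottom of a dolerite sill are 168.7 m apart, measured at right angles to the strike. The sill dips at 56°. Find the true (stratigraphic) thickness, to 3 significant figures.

140 m

True thickness t = w · sin(dip) = 168.7 × sin 56°
t = 168.7 × 0.8290 = 139.859 m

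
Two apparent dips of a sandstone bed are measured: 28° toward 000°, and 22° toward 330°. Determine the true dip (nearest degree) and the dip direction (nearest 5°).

Each apparent-dip line lies in the plane. As unit vectors (x east, y north, z up), v₁ plunges 28°→000° and v₂ plunges 22°→330°.
Cross product v₁ × v₂ gives the pole to the plane: n ∝ (0.046, 0.218, 0.409).
True dip = arccos(n_z / |n|) = arccos(0.8786) = 28.5°.
Dip direction = azimuth of (n_x, n_y) = atan2(0.046, 0.218) = 12°.

true dip 29°, dip direction 010°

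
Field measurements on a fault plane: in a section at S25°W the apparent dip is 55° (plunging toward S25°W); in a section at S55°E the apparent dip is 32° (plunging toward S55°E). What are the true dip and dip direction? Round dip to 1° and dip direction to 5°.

Represent each trace as a vector plunging at its apparent dip toward its trend (east-north-up frame): v₁ = (-0.242, -0.520, -0.819), v₂ = (0.695, -0.486, -0.530).
The plane normal is n = v₁ × v₂ ∝ (-0.123, -0.698, 0.479).
tan δ = √(n_x²+n_y²)/n_z = 0.708/0.479, so δ = 55.9°.
Dip direction = atan2(-0.123, -0.698) = 190° (azimuth of n's horizontal projection).

true dip 56°, dip direction 190°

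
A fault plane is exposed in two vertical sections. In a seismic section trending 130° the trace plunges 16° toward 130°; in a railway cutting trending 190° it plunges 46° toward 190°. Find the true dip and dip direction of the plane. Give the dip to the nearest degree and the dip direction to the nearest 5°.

true dip 47°, dip direction 205°

Each apparent-dip line lies in the plane. As unit vectors (x east, y north, z up), v₁ plunges 16°→130° and v₂ plunges 46°→190°.
Cross product v₁ × v₂ gives the pole to the plane: n ∝ (-0.256, -0.563, 0.578).
tan δ = √(n_x²+n_y²)/n_z = 0.618/0.578, so δ = 46.9°.
Dip direction = azimuth of (n_x, n_y) = atan2(-0.256, -0.563) = 204°.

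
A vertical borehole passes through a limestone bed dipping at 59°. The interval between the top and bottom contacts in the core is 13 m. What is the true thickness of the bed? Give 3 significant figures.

True thickness t = h · cos(dip) = 13 × cos 59°
t = 13 × 0.5150 = 6.695 m

6.70 m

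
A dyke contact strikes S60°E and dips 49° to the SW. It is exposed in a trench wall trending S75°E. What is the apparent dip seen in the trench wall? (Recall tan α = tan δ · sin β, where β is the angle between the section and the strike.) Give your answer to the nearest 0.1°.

The strike is S60°E and the section trends S75°E; the acute angle between them is β = 15°.
tan(apparent dip) = tan 49° · sin 15° = 0.2977
α = arctan(0.2977) = 16.58°

16.6°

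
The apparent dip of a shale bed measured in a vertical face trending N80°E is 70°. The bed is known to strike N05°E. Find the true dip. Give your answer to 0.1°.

70.6°

The section is 75° from the strike.
tan δ = tan α / sin β = tan 70° / sin 75° = 2.7475 / 0.9659 = 2.8444
δ = arctan(2.8444) = 70.63°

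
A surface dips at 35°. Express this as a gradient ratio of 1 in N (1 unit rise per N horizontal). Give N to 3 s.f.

1 in 1.43

1 : N means tan θ = 1/N, so N = 1/tan 35° = 1/0.7002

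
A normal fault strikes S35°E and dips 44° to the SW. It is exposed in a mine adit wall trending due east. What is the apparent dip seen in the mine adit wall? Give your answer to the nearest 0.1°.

Angle between strike (S35°E) and section (due east): β = 55°.
tan(apparent dip) = tan 44° · sin 55° = 0.7910
apparent dip = arctan 0.7910 = 38.35°

38.3°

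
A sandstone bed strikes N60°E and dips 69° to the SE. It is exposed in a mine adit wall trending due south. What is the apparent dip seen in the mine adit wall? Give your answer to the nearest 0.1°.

66.1°

The strike is N60°E and the section trends due south; the acute angle between them is β = 60°.
tan α = tan 69° × sin 60° = 2.6051 × 0.8660 = 2.2561
α = arctan(2.2561) = 66.09°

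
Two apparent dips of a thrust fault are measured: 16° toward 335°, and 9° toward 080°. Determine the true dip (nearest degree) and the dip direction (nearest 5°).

The two traces are lines in the plane: v₁ = (sin 335°·cos 16°, cos 335°·cos 16°, −sin 16°), v₂ = (sin 80°·cos 9°, cos 80°·cos 9°, −sin 9°).
n = v₁ × v₂ = (0.089, 0.332, 0.917) (taken with n_z > 0).
tan δ = √(n_x²+n_y²)/n_z = 0.343/0.917, so δ = 20.5°.
Dip direction = azimuth of (n_x, n_y) = atan2(0.089, 0.332) = 15°.

true dip 21°, dip direction 015°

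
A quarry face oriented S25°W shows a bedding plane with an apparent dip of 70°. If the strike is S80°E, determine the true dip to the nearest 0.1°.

70.6°

The section is 75° from the strike.
tan(true dip) = tan 70° / sin 75° = 2.8444
δ = arctan(2.8444) = 70.63°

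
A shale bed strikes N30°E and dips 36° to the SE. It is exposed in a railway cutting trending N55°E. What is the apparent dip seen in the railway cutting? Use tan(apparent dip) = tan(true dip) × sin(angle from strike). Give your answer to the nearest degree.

17°

The strike is N30°E and the section trends N55°E; the acute angle between them is β = 25°.
tan(apparent dip) = tan 36° · sin 25° = 0.3071
apparent dip = arctan 0.3071 = 17.07°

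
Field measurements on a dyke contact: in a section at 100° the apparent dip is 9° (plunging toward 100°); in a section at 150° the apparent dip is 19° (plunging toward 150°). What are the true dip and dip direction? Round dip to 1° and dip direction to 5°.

true dip 19°, dip direction 165°

Each apparent-dip line lies in the plane. As unit vectors (x east, y north, z up), v₁ plunges 9°→100° and v₂ plunges 19°→150°.
n = v₁ × v₂ = (0.072, -0.243, 0.715) (taken with n_z > 0).
tan δ = √(n_x²+n_y²)/n_z = 0.253/0.715, so δ = 19.5°.
Dip direction = azimuth of (n_x, n_y) = atan2(0.072, -0.243) = 163°.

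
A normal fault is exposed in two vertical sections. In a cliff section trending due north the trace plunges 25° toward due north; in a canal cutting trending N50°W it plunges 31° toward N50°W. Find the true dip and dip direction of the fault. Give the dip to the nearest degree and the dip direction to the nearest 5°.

true dip 31°, dip direction 320°

The two traces are lines in the plane: v₁ = (sin 0°·cos 25°, cos 0°·cos 25°, −sin 25°), v₂ = (sin 310°·cos 31°, cos 310°·cos 31°, −sin 31°).
Cross product v₁ × v₂ gives the pole to the plane: n ∝ (-0.234, 0.278, 0.595).
tan δ = √(n_x²+n_y²)/n_z = 0.363/0.595, so δ = 31.4°.
Dip direction = azimuth of (n_x, n_y) = atan2(-0.234, 0.278) = 320°.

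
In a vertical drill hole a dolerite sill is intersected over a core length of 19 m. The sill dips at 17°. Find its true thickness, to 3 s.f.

18.2 m

True thickness t = h · cos(dip) = 19 × cos 17°
t = 19 × 0.9563 = 18.170 m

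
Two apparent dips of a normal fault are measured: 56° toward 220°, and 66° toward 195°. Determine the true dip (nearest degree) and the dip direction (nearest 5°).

true dip 69°, dip direction 165°

Represent each trace as a vector plunging at its apparent dip toward its trend (east-north-up frame): v₁ = (-0.359, -0.428, -0.829), v₂ = (-0.105, -0.393, -0.914).
n = v₁ × v₂ = (0.066, -0.241, 0.096) (taken with n_z > 0).
True dip = arccos(n_z / |n|) = arccos(0.3590) = 69.0°.
Dip direction = atan2(0.066, -0.241) = 165° (azimuth of n's horizontal projection).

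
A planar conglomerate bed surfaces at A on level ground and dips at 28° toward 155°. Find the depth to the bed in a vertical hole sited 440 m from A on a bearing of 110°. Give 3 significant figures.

The hole lies 45° from the dip direction, so the down-dip offset is 440 × cos 45° = 311.13 m.
Depth = down-dip offset × tan(dip) = 311.13 × tan 28° = 311.13 × 0.5317
Depth = 165.43 m

165 m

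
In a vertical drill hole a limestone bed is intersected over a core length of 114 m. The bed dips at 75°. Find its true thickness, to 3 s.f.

True thickness t = h · cos(dip) = 114 × cos 75°
t = 114 × 0.2588 = 29.505 m

29.5 m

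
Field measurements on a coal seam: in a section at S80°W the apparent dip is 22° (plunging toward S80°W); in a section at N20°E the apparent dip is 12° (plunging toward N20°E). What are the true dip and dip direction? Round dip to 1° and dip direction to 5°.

Each apparent-dip line lies in the plane. As unit vectors (x east, y north, z up), v₁ plunges 22°→S80°W and v₂ plunges 12°→N20°E.
n = v₁ × v₂ = (-0.378, 0.315, 0.785) (taken with n_z > 0).
True dip = arccos(n_z / |n|) = arccos(0.8475) = 32.1°.
Dip direction = azimuth of (n_x, n_y) = atan2(-0.378, 0.315) = 310°.

true dip 32°, dip direction 310°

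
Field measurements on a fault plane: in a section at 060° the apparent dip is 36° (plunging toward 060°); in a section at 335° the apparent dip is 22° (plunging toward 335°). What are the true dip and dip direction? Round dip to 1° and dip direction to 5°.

true dip 39°, dip direction 035°

Represent each trace as a vector plunging at its apparent dip toward its trend (east-north-up frame): v₁ = (0.701, 0.405, -0.588), v₂ = (-0.392, 0.840, -0.375).
The plane normal is n = v₁ × v₂ ∝ (0.342, 0.493, 0.747).
Dip δ = arctan(|n_h|/n_z) = arctan(0.600/0.747) = 38.8°.
Dip direction = azimuth of (n_x, n_y) = atan2(0.342, 0.493) = 35°.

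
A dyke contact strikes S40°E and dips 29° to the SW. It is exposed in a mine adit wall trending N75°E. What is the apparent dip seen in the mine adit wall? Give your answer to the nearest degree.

27°

The strike is S40°E and the section trends N75°E; the acute angle between them is β = 65°.
tan(apparent dip) = tan 29° · sin 65° = 0.5024
α = arctan(0.5024) = 26.67°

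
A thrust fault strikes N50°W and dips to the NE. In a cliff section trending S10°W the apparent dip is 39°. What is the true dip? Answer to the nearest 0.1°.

β = acute angle between strike N50°W and section S10°W = 60°.
tan δ = tan α / sin β = tan 39° / sin 60° = 0.8098 / 0.8660 = 0.9351
true dip = arctan 0.9351 = 43.08°

43.1°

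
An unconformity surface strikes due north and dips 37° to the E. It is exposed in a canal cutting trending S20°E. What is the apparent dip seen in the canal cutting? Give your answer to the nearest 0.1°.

14.5°

Angle between strike (due north) and section (S20°E): β = 20°.
tan α = tan 37° × sin 20° = 0.7536 × 0.3420 = 0.2577
apparent dip = arctan 0.2577 = 14.45°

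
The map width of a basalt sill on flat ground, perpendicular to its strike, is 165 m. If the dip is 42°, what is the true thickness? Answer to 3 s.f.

110 m

True thickness t = w · sin(dip) = 165 × sin 42°
t = 165 × 0.6691 = 110.407 m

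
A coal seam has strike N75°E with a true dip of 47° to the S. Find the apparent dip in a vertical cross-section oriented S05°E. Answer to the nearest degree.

Angle between strike (N75°E) and section (S05°E): β = 80°.
tan(apparent dip) = tan 47° · sin 80° = 1.0561
apparent dip = arctan 1.0561 = 46.56°

47°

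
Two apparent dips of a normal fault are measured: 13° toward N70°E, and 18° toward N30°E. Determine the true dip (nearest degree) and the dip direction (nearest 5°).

true dip 18°, dip direction 025°

Represent each trace as a vector plunging at its apparent dip toward its trend (east-north-up frame): v₁ = (0.916, 0.333, -0.225), v₂ = (0.476, 0.824, -0.309).
Cross product v₁ × v₂ gives the pole to the plane: n ∝ (0.082, 0.176, 0.596).
tan δ = √(n_x²+n_y²)/n_z = 0.194/0.596, so δ = 18.1°.
Dip direction = azimuth of (n_x, n_y) = atan2(0.082, 0.176) = 25°.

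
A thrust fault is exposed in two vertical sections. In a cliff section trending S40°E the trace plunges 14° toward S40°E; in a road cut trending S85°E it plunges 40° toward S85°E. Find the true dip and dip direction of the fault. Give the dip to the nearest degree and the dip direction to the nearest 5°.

true dip 44°, dip direction 065°

Represent each trace as a vector plunging at its apparent dip toward its trend (east-north-up frame): v₁ = (0.624, -0.743, -0.242), v₂ = (0.763, -0.067, -0.643).
The plane normal is n = v₁ × v₂ ∝ (0.462, 0.216, 0.526).
tan δ = √(n_x²+n_y²)/n_z = 0.510/0.526, so δ = 44.1°.
Dip direction = atan2(0.462, 0.216) = 65° (azimuth of n's horizontal projection).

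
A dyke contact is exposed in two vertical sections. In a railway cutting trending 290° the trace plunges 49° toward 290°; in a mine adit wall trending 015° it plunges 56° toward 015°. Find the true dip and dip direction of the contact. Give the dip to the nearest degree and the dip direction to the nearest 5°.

true dip 61°, dip direction 340°

Represent each trace as a vector plunging at its apparent dip toward its trend (east-north-up frame): v₁ = (-0.616, 0.224, -0.755), v₂ = (0.145, 0.540, -0.829).
The plane normal is n = v₁ × v₂ ∝ (-0.222, 0.620, 0.365).
True dip = arccos(n_z / |n|) = arccos(0.4851) = 61.0°.
The horizontal component of n points toward azimuth atan2(n_x, n_y) = 340°, the dip direction.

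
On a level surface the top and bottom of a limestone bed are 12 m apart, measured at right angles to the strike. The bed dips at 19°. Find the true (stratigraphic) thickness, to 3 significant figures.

3.91 m

True thickness t = w · sin(dip) = 12 × sin 19°
t = 12 × 0.3256 = 3.907 m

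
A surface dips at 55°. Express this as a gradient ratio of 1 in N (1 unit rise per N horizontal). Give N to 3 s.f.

1 : N means tan θ = 1/N, so N = 1/tan 55° = 1/1.4281

1 in 0.700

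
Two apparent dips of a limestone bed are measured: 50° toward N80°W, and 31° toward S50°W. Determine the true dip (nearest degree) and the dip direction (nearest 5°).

true dip 50°, dip direction 290°

The two traces are lines in the plane: v₁ = (sin 280°·cos 50°, cos 280°·cos 50°, −sin 50°), v₂ = (sin 230°·cos 31°, cos 230°·cos 31°, −sin 31°).
Cross product v₁ × v₂ gives the pole to the plane: n ∝ (-0.480, 0.177, 0.422).
tan δ = √(n_x²+n_y²)/n_z = 0.511/0.422, so δ = 50.5°.
Dip direction = atan2(-0.480, 0.177) = 290° (azimuth of n's horizontal projection).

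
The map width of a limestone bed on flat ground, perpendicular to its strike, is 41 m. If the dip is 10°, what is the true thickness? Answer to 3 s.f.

7.12 m

True thickness t = w · sin(dip) = 41 × sin 10°
t = 41 × 0.1736 = 7.120 m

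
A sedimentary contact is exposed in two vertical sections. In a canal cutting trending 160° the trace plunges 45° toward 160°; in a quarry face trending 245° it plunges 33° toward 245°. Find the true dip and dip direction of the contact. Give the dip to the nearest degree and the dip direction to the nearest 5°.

Each apparent-dip line lies in the plane. As unit vectors (x east, y north, z up), v₁ plunges 45°→160° and v₂ plunges 33°→245°.
Cross product v₁ × v₂ gives the pole to the plane: n ∝ (-0.111, -0.669, 0.591).
True dip = arccos(n_z / |n|) = arccos(0.6567) = 48.9°.
Dip direction = azimuth of (n_x, n_y) = atan2(-0.111, -0.669) = 189°.

true dip 49°, dip direction 190°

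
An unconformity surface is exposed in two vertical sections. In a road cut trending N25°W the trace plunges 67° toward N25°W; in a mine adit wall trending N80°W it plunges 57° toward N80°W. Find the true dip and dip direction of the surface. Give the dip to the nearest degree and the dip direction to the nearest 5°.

Represent each trace as a vector plunging at its apparent dip toward its trend (east-north-up frame): v₁ = (-0.165, 0.354, -0.921), v₂ = (-0.536, 0.095, -0.839).
Cross product v₁ × v₂ gives the pole to the plane: n ∝ (-0.210, 0.355, 0.174).
True dip = arccos(n_z / |n|) = arccos(0.3892) = 67.1°.
The horizontal component of n points toward azimuth atan2(n_x, n_y) = 329°, the dip direction.

true dip 67°, dip direction 330°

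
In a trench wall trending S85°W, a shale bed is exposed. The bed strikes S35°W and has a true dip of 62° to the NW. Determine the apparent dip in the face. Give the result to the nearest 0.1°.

Angle between strike (S35°W) and section (S85°W): β = 50°.
tan α = tan 62° × sin 50° = 1.8807 × 0.7660 = 1.4407
apparent dip = arctan 1.4407 = 55.24°

55.2°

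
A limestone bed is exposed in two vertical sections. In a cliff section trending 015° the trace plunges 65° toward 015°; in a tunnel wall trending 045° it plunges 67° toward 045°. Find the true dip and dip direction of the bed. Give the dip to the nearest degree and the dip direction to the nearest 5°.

true dip 67°, dip direction 040°

Represent each trace as a vector plunging at its apparent dip toward its trend (east-north-up frame): v₁ = (0.109, 0.408, -0.906), v₂ = (0.276, 0.276, -0.921).
Cross product v₁ × v₂ gives the pole to the plane: n ∝ (0.125, 0.150, 0.083).
Dip δ = arctan(|n_h|/n_z) = arctan(0.195/0.083) = 67.1°.
Dip direction = azimuth of (n_x, n_y) = atan2(0.125, 0.150) = 40°.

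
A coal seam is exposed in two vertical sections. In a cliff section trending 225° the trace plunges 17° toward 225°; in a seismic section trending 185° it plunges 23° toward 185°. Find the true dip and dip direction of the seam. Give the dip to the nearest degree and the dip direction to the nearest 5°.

The two traces are lines in the plane: v₁ = (sin 225°·cos 17°, cos 225°·cos 17°, −sin 17°), v₂ = (sin 185°·cos 23°, cos 185°·cos 23°, −sin 23°).
n = v₁ × v₂ = (-0.004, -0.241, 0.566) (taken with n_z > 0).
True dip = arccos(n_z / |n|) = arccos(0.9201) = 23.1°.
The horizontal component of n points toward azimuth atan2(n_x, n_y) = 181°, the dip direction.

true dip 23°, dip direction 180°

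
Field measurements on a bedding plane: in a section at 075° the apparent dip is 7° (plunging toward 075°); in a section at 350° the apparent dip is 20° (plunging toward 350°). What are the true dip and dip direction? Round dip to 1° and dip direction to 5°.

true dip 21°, dip direction 005°

The two traces are lines in the plane: v₁ = (sin 75°·cos 7°, cos 75°·cos 7°, −sin 7°), v₂ = (sin 350°·cos 20°, cos 350°·cos 20°, −sin 20°).
n = v₁ × v₂ = (0.025, 0.348, 0.929) (taken with n_z > 0).
True dip = arccos(n_z / |n|) = arccos(0.9362) = 20.6°.
Dip direction = azimuth of (n_x, n_y) = atan2(0.025, 0.348) = 4°.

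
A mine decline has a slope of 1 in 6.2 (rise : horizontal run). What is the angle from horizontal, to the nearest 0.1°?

tan θ = 1/6.2 = 0.1613
θ = arctan(0.1613) = 9.16°

9.2°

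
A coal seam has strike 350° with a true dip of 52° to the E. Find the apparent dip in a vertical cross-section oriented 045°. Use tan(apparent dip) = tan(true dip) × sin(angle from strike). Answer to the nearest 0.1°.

The strike is 350° and the section trends 045°; the acute angle between them is β = 55°.
tan α = tan 52° × sin 55° = 1.2799 × 0.8192 = 1.0485
apparent dip = arctan 1.0485 = 46.36°

46.4°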